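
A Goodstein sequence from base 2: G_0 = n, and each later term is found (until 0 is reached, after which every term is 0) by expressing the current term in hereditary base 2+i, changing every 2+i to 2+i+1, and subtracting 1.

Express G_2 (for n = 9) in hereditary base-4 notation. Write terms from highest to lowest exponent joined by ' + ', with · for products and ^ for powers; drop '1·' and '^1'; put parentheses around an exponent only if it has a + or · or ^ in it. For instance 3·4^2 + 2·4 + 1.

3·4^4 + 3·4^3 + 3·4^2 + 3·4 + 3

step 0: 9 = 2^(2 + 1) + 1; sub 3 for 2: 3^(3 + 1) + 1; = 82; G_1 = 82−1 = 81
step 1: 81 = 3^(3 + 1); sub 4 for 3: 4^(4 + 1); = 1024; G_2 = 1024−1 = 1023
step 2: 1023 = 3·4^4 + 3·4^3 + 3·4^2 + 3·4 + 3; sub 5 for 4: 3·5^5 + 3·5^3 + 3·5^2 + 3·5 + 3; = 9843; G_3 = 9843−1 = 9842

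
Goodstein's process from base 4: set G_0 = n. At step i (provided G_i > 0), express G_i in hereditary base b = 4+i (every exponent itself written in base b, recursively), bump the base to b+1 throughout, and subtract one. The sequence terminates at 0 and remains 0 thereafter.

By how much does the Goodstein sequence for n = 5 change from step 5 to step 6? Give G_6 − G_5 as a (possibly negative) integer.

i=0: 5 = 4 + 1 (b=4); 4→5: 5 + 1 = 6; 6−1 = 5
i=1: 5 = 5 (b=5); 5→6: 6 = 6; 6−1 = 5
i=2: 5 = 5 (b=6); 6→7: 5 = 5; 5−1 = 4
i=3: 4 = 4 (b=7); 7→8: 4 = 4; 4−1 = 3
i=4: 3 = 3 (b=8); 8→9: 3 = 3; 3−1 = 2
i=5: 2 = 2 (b=9); 9→10: 2 = 2; 2−1 = 1

-1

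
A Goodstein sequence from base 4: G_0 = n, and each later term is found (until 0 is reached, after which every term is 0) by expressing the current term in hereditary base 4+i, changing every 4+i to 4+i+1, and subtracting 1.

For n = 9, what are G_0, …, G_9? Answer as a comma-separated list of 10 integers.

9, 10, 11, 11, 11, 11, 11, 11, 11, 10

i=0: 9 = 2·4 + 1 (b=4); 4→5: 2·5 + 1 = 11; 11−1 = 10
i=1: 10 = 2·5 (b=5); 5→6: 2·6 = 12; 12−1 = 11
i=2: 11 = 6 + 5 (b=6); 6→7: 7 + 5 = 12; 12−1 = 11
i=3: 11 = 7 + 4 (b=7); 7→8: 8 + 4 = 12; 12−1 = 11
i=4: 11 = 8 + 3 (b=8); 8→9: 9 + 3 = 12; 12−1 = 11
i=5: 11 = 9 + 2 (b=9); 9→10: 10 + 2 = 12; 12−1 = 11
i=6: 11 = 10 + 1 (b=10); 10→11: 11 + 1 = 12; 12−1 = 11
i=7: 11 = 11 (b=11); 11→12: 12 = 12; 12−1 = 11
i=8: 11 = 11 (b=12); 12→13: 11 = 11; 11−1 = 10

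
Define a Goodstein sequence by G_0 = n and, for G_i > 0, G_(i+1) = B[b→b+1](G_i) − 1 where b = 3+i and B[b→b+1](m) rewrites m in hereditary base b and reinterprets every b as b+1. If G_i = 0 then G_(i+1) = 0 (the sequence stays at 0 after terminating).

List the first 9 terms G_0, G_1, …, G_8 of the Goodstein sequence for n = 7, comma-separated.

7, 8, 9, 9, 9, 9, 9, 9, 8

base 3: 7 = 2·3 + 1; at 4: 2·4 + 1 = 9; next = 8
base 4: 8 = 2·4; at 5: 2·5 = 10; next = 9
base 5: 9 = 5 + 4; at 6: 6 + 4 = 10; next = 9
base 6: 9 = 6 + 3; at 7: 7 + 3 = 10; next = 9
base 7: 9 = 7 + 2; at 8: 8 + 2 = 10; next = 9
base 8: 9 = 8 + 1; at 9: 9 + 1 = 10; next = 9
base 9: 9 = 9; at 10: 10 = 10; next = 9
base 10: 9 = 9; at 11: 9 = 9; next = 8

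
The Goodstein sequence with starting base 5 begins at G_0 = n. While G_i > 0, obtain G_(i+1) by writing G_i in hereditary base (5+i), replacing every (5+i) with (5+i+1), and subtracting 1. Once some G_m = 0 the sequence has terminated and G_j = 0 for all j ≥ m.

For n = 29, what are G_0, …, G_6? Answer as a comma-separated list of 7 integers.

29, 39, 51, 65, 81, 99, 107

G_0 = 29. HB_5(29) = 5^2 + 4. Bump = 40. G_1 = 39.
G_1 = 39. HB_6(39) = 6^2 + 3. Bump = 52. G_2 = 51.
G_2 = 51. HB_7(51) = 7^2 + 2. Bump = 66. G_3 = 65.
G_3 = 65. HB_8(65) = 8^2 + 1. Bump = 82. G_4 = 81.
G_4 = 81. HB_9(81) = 9^2. Bump = 100. G_5 = 99.
G_5 = 99. HB_10(99) = 9·10 + 9. Bump = 108. G_6 = 107.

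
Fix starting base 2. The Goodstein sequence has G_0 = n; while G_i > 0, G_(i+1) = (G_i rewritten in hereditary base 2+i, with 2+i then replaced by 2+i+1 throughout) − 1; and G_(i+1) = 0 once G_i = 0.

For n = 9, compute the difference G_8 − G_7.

28837739404

[0] 9 ≡ 2^(2 + 1) + 1 (base 2). Lift 3: 82. −1: 81.
[1] 81 ≡ 3^(3 + 1) (base 3). Lift 4: 1024. −1: 1023.
[2] 1023 ≡ 3·4^4 + 3·4^3 + 3·4^2 + 3·4 + 3 (base 4). Lift 5: 9843. −1: 9842.
[3] 9842 ≡ 3·5^5 + 3·5^3 + 3·5^2 + 3·5 + 2 (base 5). Lift 6: 140744. −1: 140743.
[4] 140743 ≡ 3·6^6 + 3·6^3 + 3·6^2 + 3·6 + 1 (base 6). Lift 7: 2471827. −1: 2471826.
[5] 2471826 ≡ 3·7^7 + 3·7^3 + 3·7^2 + 3·7 (base 7). Lift 8: 50333400. −1: 50333399.
[6] 50333399 ≡ 3·8^8 + 3·8^3 + 3·8^2 + 2·8 + 7 (base 8). Lift 9: 1162263922. −1: 1162263921.
[7] 1162263921 ≡ 3·9^9 + 3·9^3 + 3·9^2 + 2·9 + 6 (base 9). Lift 10: 30000003326. −1: 30000003325.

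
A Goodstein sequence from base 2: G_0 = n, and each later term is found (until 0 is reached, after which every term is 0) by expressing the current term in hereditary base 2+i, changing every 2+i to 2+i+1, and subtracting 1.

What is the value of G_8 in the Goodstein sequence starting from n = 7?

77777775

base 2: 7 = 2^2 + 2 + 1; at 3: 3^3 + 3 + 1 = 31; next = 30
base 3: 30 = 3^3 + 3; at 4: 4^4 + 4 = 260; next = 259
base 4: 259 = 4^4 + 3; at 5: 5^5 + 3 = 3128; next = 3127
base 5: 3127 = 5^5 + 2; at 6: 6^6 + 2 = 46658; next = 46657
base 6: 46657 = 6^6 + 1; at 7: 7^7 + 1 = 823544; next = 823543
base 7: 823543 = 7^7; at 8: 8^8 = 16777216; next = 16777215
base 8: 16777215 = 7·8^7 + 7·8^6 + 7·8^5 + 7·8^4 + 7·8^3 + 7·8^2 + 7·8 + 7; at 9: 7·9^7 + 7·9^6 + 7·9^5 + 7·9^4 + 7·9^3 + 7·9^2 + 7·9 + 7 = 37665880; next = 37665879
base 9: 37665879 = 7·9^7 + 7·9^6 + 7·9^5 + 7·9^4 + 7·9^3 + 7·9^2 + 7·9 + 6; at 10: 7·10^7 + 7·10^6 + 7·10^5 + 7·10^4 + 7·10^3 + 7·10^2 + 7·10 + 6 = 77777776; next = 77777775
base 10: 77777775 = 7·10^7 + 7·10^6 + 7·10^5 + 7·10^4 + 7·10^3 + 7·10^2 + 7·10 + 5; at 11: 7·11^7 + 7·11^6 + 7·11^5 + 7·11^4 + 7·11^3 + 7·11^2 + 7·11 + 5 = 150051214; next = 150051213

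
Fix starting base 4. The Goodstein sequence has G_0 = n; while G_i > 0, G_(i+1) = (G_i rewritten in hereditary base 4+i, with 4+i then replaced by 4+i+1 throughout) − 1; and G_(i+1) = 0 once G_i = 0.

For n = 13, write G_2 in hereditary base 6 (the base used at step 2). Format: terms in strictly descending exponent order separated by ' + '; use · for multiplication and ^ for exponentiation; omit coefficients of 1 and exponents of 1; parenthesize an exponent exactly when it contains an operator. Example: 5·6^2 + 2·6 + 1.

base 4: 13 = 3·4 + 1; at 5: 3·5 + 1 = 16; next = 15
base 5: 15 = 3·5; at 6: 3·6 = 18; next = 17
base 6: 17 = 2·6 + 5; at 7: 2·7 + 5 = 19; next = 18

2·6 + 5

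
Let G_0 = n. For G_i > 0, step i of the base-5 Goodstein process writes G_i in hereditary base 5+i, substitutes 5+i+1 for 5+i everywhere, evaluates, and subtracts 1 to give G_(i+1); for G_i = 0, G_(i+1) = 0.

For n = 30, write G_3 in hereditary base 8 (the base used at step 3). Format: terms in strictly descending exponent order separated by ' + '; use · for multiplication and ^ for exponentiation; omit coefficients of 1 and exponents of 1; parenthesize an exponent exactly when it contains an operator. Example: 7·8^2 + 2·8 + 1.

30 —HB5→ 5^2 + 5 —bump→ 6^2 + 6 = 42 —(−1)→ 41
41 —HB6→ 6^2 + 5 —bump→ 7^2 + 5 = 54 —(−1)→ 53
53 —HB7→ 7^2 + 4 —bump→ 8^2 + 4 = 68 —(−1)→ 67
67 —HB8→ 8^2 + 3 —bump→ 9^2 + 3 = 84 —(−1)→ 83

8^2 + 3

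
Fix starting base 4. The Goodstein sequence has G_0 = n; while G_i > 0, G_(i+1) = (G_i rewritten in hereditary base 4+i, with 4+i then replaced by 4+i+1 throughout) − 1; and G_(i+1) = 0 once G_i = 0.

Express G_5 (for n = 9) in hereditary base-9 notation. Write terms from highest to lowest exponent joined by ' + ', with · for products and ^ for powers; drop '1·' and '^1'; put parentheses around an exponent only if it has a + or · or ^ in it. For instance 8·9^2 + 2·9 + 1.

9 + 2

9 —HB4→ 2·4 + 1 —bump→ 2·5 + 1 = 11 —(−1)→ 10
10 —HB5→ 2·5 —bump→ 2·6 = 12 —(−1)→ 11
11 —HB6→ 6 + 5 —bump→ 7 + 5 = 12 —(−1)→ 11
11 —HB7→ 7 + 4 —bump→ 8 + 4 = 12 —(−1)→ 11
11 —HB8→ 8 + 3 —bump→ 9 + 3 = 12 —(−1)→ 11
11 —HB9→ 9 + 2 —bump→ 10 + 2 = 12 —(−1)→ 11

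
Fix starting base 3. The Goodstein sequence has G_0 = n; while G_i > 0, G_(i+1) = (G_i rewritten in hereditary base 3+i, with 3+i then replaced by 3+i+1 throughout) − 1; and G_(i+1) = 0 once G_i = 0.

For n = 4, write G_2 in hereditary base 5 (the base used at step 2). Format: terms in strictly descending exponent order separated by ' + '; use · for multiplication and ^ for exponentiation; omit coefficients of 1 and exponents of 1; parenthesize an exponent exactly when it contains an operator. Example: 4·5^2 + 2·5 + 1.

4

G_0=4  [base 3] 3 + 1  →[3↦4]→  4 + 1 = 5  −1 ⇒ G_1=4
G_1=4  [base 4] 4  →[4↦5]→  5 = 5  −1 ⇒ G_2=4
G_2=4  [base 5] 4  →[5↦6]→  4 = 4  −1 ⇒ G_3=3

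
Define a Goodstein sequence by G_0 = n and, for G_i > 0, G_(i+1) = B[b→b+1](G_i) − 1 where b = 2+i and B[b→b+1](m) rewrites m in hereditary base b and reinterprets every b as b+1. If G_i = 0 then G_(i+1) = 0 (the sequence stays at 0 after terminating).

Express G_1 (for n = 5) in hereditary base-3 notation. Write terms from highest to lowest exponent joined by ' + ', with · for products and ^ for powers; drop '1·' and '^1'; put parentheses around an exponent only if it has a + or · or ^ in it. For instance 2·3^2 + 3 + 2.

3^3

[0] 5 ≡ 2^2 + 1 (base 2). Lift 3: 28. −1: 27.
[1] 27 ≡ 3^3 (base 3). Lift 4: 256. −1: 255.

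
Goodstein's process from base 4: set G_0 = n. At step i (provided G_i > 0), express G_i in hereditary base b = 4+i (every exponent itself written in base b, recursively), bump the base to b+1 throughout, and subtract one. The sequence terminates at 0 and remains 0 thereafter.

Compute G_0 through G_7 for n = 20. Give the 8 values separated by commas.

20, 29, 39, 51, 65, 81, 99, 107

(0) 20|_4 = 4^2 + 4 ↦ 5^2 + 5|_5 = 30 ⇒ 29
(1) 29|_5 = 5^2 + 4 ↦ 6^2 + 4|_6 = 40 ⇒ 39
(2) 39|_6 = 6^2 + 3 ↦ 7^2 + 3|_7 = 52 ⇒ 51
(3) 51|_7 = 7^2 + 2 ↦ 8^2 + 2|_8 = 66 ⇒ 65
(4) 65|_8 = 8^2 + 1 ↦ 9^2 + 1|_9 = 82 ⇒ 81
(5) 81|_9 = 9^2 ↦ 10^2|_10 = 100 ⇒ 99
(6) 99|_10 = 9·10 + 9 ↦ 9·11 + 9|_11 = 108 ⇒ 107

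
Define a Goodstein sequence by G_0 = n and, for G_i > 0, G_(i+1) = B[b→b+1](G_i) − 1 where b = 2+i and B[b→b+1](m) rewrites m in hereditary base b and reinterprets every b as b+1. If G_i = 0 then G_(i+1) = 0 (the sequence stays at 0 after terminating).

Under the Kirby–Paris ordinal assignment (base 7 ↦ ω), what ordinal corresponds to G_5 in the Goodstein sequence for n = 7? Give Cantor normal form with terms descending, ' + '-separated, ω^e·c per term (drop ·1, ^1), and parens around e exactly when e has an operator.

ω^ω

G_0 = 7. HB_2(7) = 2^2 + 2 + 1. Bump = 31. G_1 = 30.
G_1 = 30. HB_3(30) = 3^3 + 3. Bump = 260. G_2 = 259.
G_2 = 259. HB_4(259) = 4^4 + 3. Bump = 3128. G_3 = 3127.
G_3 = 3127. HB_5(3127) = 5^5 + 2. Bump = 46658. G_4 = 46657.
G_4 = 46657. HB_6(46657) = 6^6 + 1. Bump = 823544. G_5 = 823543.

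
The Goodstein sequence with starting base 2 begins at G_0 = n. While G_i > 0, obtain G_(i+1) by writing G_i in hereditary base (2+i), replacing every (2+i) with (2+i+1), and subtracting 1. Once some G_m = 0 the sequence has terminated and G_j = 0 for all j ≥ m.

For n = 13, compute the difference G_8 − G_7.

96513216470

(0) 13|_2 = 2^(2 + 1) + 2^2 + 1 ↦ 3^(3 + 1) + 3^3 + 1|_3 = 109 ⇒ 108
(1) 108|_3 = 3^(3 + 1) + 3^3 ↦ 4^(4 + 1) + 4^4|_4 = 1280 ⇒ 1279
(2) 1279|_4 = 4^(4 + 1) + 3·4^3 + 3·4^2 + 3·4 + 3 ↦ 5^(5 + 1) + 3·5^3 + 3·5^2 + 3·5 + 3|_5 = 16093 ⇒ 16092
(3) 16092|_5 = 5^(5 + 1) + 3·5^3 + 3·5^2 + 3·5 + 2 ↦ 6^(6 + 1) + 3·6^3 + 3·6^2 + 3·6 + 2|_6 = 280712 ⇒ 280711
(4) 280711|_6 = 6^(6 + 1) + 3·6^3 + 3·6^2 + 3·6 + 1 ↦ 7^(7 + 1) + 3·7^3 + 3·7^2 + 3·7 + 1|_7 = 5765999 ⇒ 5765998
(5) 5765998|_7 = 7^(7 + 1) + 3·7^3 + 3·7^2 + 3·7 ↦ 8^(8 + 1) + 3·8^3 + 3·8^2 + 3·8|_8 = 134219480 ⇒ 134219479
(6) 134219479|_8 = 8^(8 + 1) + 3·8^3 + 3·8^2 + 2·8 + 7 ↦ 9^(9 + 1) + 3·9^3 + 3·9^2 + 2·9 + 7|_9 = 3486786856 ⇒ 3486786855
(7) 3486786855|_9 = 9^(9 + 1) + 3·9^3 + 3·9^2 + 2·9 + 6 ↦ 10^(10 + 1) + 3·10^3 + 3·10^2 + 2·10 + 6|_10 = 100000003326 ⇒ 100000003325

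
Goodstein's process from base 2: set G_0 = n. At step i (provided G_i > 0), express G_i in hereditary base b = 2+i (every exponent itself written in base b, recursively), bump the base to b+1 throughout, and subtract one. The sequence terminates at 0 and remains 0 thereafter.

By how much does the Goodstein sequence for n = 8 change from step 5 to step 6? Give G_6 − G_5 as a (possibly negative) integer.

31907376

base 2: 8 = 2^(2 + 1); at 3: 3^(3 + 1) = 81; next = 80
base 3: 80 = 2·3^3 + 2·3^2 + 2·3 + 2; at 4: 2·4^4 + 2·4^2 + 2·4 + 2 = 554; next = 553
base 4: 553 = 2·4^4 + 2·4^2 + 2·4 + 1; at 5: 2·5^5 + 2·5^2 + 2·5 + 1 = 6311; next = 6310
base 5: 6310 = 2·5^5 + 2·5^2 + 2·5; at 6: 2·6^6 + 2·6^2 + 2·6 = 93396; next = 93395
base 6: 93395 = 2·6^6 + 2·6^2 + 6 + 5; at 7: 2·7^7 + 2·7^2 + 7 + 5 = 1647196; next = 1647195
base 7: 1647195 = 2·7^7 + 2·7^2 + 7 + 4; at 8: 2·8^8 + 2·8^2 + 8 + 4 = 33554572; next = 33554571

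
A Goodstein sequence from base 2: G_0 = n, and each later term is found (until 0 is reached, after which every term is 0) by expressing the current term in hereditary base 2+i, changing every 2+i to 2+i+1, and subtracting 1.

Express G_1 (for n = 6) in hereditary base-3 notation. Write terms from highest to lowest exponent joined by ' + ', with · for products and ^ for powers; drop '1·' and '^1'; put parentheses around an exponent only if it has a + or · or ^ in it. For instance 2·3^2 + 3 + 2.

G_0=6  [base 2] 2^2 + 2  →[2↦3]→  3^3 + 3 = 30  −1 ⇒ G_1=29
G_1=29  [base 3] 3^3 + 2  →[3↦4]→  4^4 + 2 = 258  −1 ⇒ G_2=257

3^3 + 2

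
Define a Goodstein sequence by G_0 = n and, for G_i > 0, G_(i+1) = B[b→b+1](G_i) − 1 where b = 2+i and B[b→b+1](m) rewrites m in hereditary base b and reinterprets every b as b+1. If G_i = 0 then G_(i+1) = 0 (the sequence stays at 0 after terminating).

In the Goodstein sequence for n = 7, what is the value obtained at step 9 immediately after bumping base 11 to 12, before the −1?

273624712

(0) 7|_2 = 2^2 + 2 + 1 ↦ 3^3 + 3 + 1|_3 = 31 ⇒ 30
(1) 30|_3 = 3^3 + 3 ↦ 4^4 + 4|_4 = 260 ⇒ 259
(2) 259|_4 = 4^4 + 3 ↦ 5^5 + 3|_5 = 3128 ⇒ 3127
(3) 3127|_5 = 5^5 + 2 ↦ 6^6 + 2|_6 = 46658 ⇒ 46657
(4) 46657|_6 = 6^6 + 1 ↦ 7^7 + 1|_7 = 823544 ⇒ 823543
(5) 823543|_7 = 7^7 ↦ 8^8|_8 = 16777216 ⇒ 16777215
(6) 16777215|_8 = 7·8^7 + 7·8^6 + 7·8^5 + 7·8^4 + 7·8^3 + 7·8^2 + 7·8 + 7 ↦ 7·9^7 + 7·9^6 + 7·9^5 + 7·9^4 + 7·9^3 + 7·9^2 + 7·9 + 7|_9 = 37665880 ⇒ 37665879
(7) 37665879|_9 = 7·9^7 + 7·9^6 + 7·9^5 + 7·9^4 + 7·9^3 + 7·9^2 + 7·9 + 6 ↦ 7·10^7 + 7·10^6 + 7·10^5 + 7·10^4 + 7·10^3 + 7·10^2 + 7·10 + 6|_10 = 77777776 ⇒ 77777775
(8) 77777775|_10 = 7·10^7 + 7·10^6 + 7·10^5 + 7·10^4 + 7·10^3 + 7·10^2 + 7·10 + 5 ↦ 7·11^7 + 7·11^6 + 7·11^5 + 7·11^4 + 7·11^3 + 7·11^2 + 7·11 + 5|_11 = 150051214 ⇒ 150051213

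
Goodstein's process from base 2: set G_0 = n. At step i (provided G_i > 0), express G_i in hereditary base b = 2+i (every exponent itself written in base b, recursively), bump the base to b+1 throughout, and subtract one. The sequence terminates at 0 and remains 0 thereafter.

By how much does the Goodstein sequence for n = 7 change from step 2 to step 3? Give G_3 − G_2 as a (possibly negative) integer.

2868

(0) 7|_2 = 2^2 + 2 + 1 ↦ 3^3 + 3 + 1|_3 = 31 ⇒ 30
(1) 30|_3 = 3^3 + 3 ↦ 4^4 + 4|_4 = 260 ⇒ 259
(2) 259|_4 = 4^4 + 3 ↦ 5^5 + 3|_5 = 3128 ⇒ 3127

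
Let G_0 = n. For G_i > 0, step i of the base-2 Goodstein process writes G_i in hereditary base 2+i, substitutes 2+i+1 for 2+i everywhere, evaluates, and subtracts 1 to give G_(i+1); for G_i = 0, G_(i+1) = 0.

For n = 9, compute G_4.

140743

(0) 9|_2 = 2^(2 + 1) + 1 ↦ 3^(3 + 1) + 1|_3 = 82 ⇒ 81
(1) 81|_3 = 3^(3 + 1) ↦ 4^(4 + 1)|_4 = 1024 ⇒ 1023
(2) 1023|_4 = 3·4^4 + 3·4^3 + 3·4^2 + 3·4 + 3 ↦ 3·5^5 + 3·5^3 + 3·5^2 + 3·5 + 3|_5 = 9843 ⇒ 9842
(3) 9842|_5 = 3·5^5 + 3·5^3 + 3·5^2 + 3·5 + 2 ↦ 3·6^6 + 3·6^3 + 3·6^2 + 3·6 + 2|_6 = 140744 ⇒ 140743
(4) 140743|_6 = 3·6^6 + 3·6^3 + 3·6^2 + 3·6 + 1 ↦ 3·7^7 + 3·7^3 + 3·7^2 + 3·7 + 1|_7 = 2471827 ⇒ 2471826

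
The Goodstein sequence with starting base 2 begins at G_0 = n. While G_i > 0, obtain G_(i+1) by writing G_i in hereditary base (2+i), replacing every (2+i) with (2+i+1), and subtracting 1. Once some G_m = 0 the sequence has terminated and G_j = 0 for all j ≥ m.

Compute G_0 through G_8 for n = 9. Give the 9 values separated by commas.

9 —HB2→ 2^(2 + 1) + 1 —bump→ 3^(3 + 1) + 1 = 82 —(−1)→ 81
81 —HB3→ 3^(3 + 1) —bump→ 4^(4 + 1) = 1024 —(−1)→ 1023
1023 —HB4→ 3·4^4 + 3·4^3 + 3·4^2 + 3·4 + 3 —bump→ 3·5^5 + 3·5^3 + 3·5^2 + 3·5 + 3 = 9843 —(−1)→ 9842
9842 —HB5→ 3·5^5 + 3·5^3 + 3·5^2 + 3·5 + 2 —bump→ 3·6^6 + 3·6^3 + 3·6^2 + 3·6 + 2 = 140744 —(−1)→ 140743
140743 —HB6→ 3·6^6 + 3·6^3 + 3·6^2 + 3·6 + 1 —bump→ 3·7^7 + 3·7^3 + 3·7^2 + 3·7 + 1 = 2471827 —(−1)→ 2471826
2471826 —HB7→ 3·7^7 + 3·7^3 + 3·7^2 + 3·7 —bump→ 3·8^8 + 3·8^3 + 3·8^2 + 3·8 = 50333400 —(−1)→ 50333399
50333399 —HB8→ 3·8^8 + 3·8^3 + 3·8^2 + 2·8 + 7 —bump→ 3·9^9 + 3·9^3 + 3·9^2 + 2·9 + 7 = 1162263922 —(−1)→ 1162263921
1162263921 —HB9→ 3·9^9 + 3·9^3 + 3·9^2 + 2·9 + 6 —bump→ 3·10^10 + 3·10^3 + 3·10^2 + 2·10 + 6 = 30000003326 —(−1)→ 30000003325

9, 81, 1023, 9842, 140743, 2471826, 50333399, 1162263921, 30000003325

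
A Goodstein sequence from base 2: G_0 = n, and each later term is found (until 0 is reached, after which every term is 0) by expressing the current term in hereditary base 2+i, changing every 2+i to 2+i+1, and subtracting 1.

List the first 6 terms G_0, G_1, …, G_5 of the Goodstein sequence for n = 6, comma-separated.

6, 29, 257, 3125, 46655, 98039

G_0 = 6. HB_2(6) = 2^2 + 2. Bump = 30. G_1 = 29.
G_1 = 29. HB_3(29) = 3^3 + 2. Bump = 258. G_2 = 257.
G_2 = 257. HB_4(257) = 4^4 + 1. Bump = 3126. G_3 = 3125.
G_3 = 3125. HB_5(3125) = 5^5. Bump = 46656. G_4 = 46655.
G_4 = 46655. HB_6(46655) = 5·6^5 + 5·6^4 + 5·6^3 + 5·6^2 + 5·6 + 5. Bump = 98040. G_5 = 98039.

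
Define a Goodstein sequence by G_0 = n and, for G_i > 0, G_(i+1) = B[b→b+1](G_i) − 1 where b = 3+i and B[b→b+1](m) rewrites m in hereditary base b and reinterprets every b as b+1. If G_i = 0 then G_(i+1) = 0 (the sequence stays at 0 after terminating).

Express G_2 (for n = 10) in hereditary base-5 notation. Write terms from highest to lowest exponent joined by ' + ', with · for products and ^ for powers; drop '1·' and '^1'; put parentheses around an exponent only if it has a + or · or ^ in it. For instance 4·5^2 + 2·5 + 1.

G_0=10  [base 3] 3^2 + 1  →[3↦4]→  4^2 + 1 = 17  −1 ⇒ G_1=16
G_1=16  [base 4] 4^2  →[4↦5]→  5^2 = 25  −1 ⇒ G_2=24

4·5 + 4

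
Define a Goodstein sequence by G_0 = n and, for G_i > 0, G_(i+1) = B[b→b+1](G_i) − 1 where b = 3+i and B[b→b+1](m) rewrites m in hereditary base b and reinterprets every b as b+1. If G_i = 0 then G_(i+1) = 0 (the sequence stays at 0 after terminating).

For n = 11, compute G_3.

35

[0] 11 ≡ 3^2 + 2 (base 3). Lift 4: 18. −1: 17.
[1] 17 ≡ 4^2 + 1 (base 4). Lift 5: 26. −1: 25.
[2] 25 ≡ 5^2 (base 5). Lift 6: 36. −1: 35.
[3] 35 ≡ 5·6 + 5 (base 6). Lift 7: 40. −1: 39.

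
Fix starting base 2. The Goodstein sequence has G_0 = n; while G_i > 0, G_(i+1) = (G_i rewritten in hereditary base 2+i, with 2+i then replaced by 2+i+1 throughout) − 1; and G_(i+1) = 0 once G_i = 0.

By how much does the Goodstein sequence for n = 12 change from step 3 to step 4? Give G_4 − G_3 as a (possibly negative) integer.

264334

step 0: 12 = 2^(2 + 1) + 2^2; sub 3 for 2: 3^(3 + 1) + 3^3; = 108; G_1 = 108−1 = 107
step 1: 107 = 3^(3 + 1) + 2·3^2 + 2·3 + 2; sub 4 for 3: 4^(4 + 1) + 2·4^2 + 2·4 + 2; = 1066; G_2 = 1066−1 = 1065
step 2: 1065 = 4^(4 + 1) + 2·4^2 + 2·4 + 1; sub 5 for 4: 5^(5 + 1) + 2·5^2 + 2·5 + 1; = 15686; G_3 = 15686−1 = 15685
step 3: 15685 = 5^(5 + 1) + 2·5^2 + 2·5; sub 6 for 5: 6^(6 + 1) + 2·6^2 + 2·6; = 280020; G_4 = 280020−1 = 280019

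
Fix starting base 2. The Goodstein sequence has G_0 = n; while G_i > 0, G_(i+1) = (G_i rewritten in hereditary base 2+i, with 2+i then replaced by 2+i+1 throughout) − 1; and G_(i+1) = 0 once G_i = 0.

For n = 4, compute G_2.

base 2: 4 = 2^2; at 3: 3^3 = 27; next = 26
base 3: 26 = 2·3^2 + 2·3 + 2; at 4: 2·4^2 + 2·4 + 2 = 42; next = 41
base 4: 41 = 2·4^2 + 2·4 + 1; at 5: 2·5^2 + 2·5 + 1 = 61; next = 60

41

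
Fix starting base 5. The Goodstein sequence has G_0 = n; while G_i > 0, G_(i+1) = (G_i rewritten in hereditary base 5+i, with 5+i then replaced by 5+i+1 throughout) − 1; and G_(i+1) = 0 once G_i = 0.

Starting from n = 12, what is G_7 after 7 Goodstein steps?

15

(0) 12|_5 = 2·5 + 2 ↦ 2·6 + 2|_6 = 14 ⇒ 13
(1) 13|_6 = 2·6 + 1 ↦ 2·7 + 1|_7 = 15 ⇒ 14
(2) 14|_7 = 2·7 ↦ 2·8|_8 = 16 ⇒ 15
(3) 15|_8 = 8 + 7 ↦ 9 + 7|_9 = 16 ⇒ 15
(4) 15|_9 = 9 + 6 ↦ 10 + 6|_10 = 16 ⇒ 15
(5) 15|_10 = 10 + 5 ↦ 11 + 5|_11 = 16 ⇒ 15
(6) 15|_11 = 11 + 4 ↦ 12 + 4|_12 = 16 ⇒ 15
(7) 15|_12 = 12 + 3 ↦ 13 + 3|_13 = 16 ⇒ 15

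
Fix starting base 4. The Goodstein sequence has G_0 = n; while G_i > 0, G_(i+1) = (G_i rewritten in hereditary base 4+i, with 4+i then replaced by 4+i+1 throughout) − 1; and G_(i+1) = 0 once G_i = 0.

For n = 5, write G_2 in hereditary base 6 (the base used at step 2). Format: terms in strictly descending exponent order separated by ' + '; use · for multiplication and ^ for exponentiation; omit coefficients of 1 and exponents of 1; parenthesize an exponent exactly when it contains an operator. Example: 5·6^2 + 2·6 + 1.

step 0: 5 = 4 + 1; sub 5 for 4: 5 + 1; = 6; G_1 = 6−1 = 5
step 1: 5 = 5; sub 6 for 5: 6; = 6; G_2 = 6−1 = 5
step 2: 5 = 5; sub 7 for 6: 5; = 5; G_3 = 5−1 = 4

5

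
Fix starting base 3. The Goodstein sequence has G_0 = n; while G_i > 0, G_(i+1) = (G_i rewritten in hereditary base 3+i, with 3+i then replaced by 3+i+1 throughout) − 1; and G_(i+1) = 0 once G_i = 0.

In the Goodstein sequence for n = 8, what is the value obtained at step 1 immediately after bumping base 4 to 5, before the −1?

i=0: 8 = 2·3 + 2 (b=3); 3→4: 2·4 + 2 = 10; 10−1 = 9
i=1: 9 = 2·4 + 1 (b=4); 4→5: 2·5 + 1 = 11; 11−1 = 10

11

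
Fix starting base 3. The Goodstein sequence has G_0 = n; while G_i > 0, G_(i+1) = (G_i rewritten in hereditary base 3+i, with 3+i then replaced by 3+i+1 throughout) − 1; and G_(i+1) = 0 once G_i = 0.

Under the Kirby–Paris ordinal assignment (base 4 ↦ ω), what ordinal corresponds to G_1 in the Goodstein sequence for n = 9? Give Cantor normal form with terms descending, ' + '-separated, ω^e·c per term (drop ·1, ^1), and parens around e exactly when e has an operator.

(0) 9|_3 = 3^2 ↦ 4^2|_4 = 16 ⇒ 15
(1) 15|_4 = 3·4 + 3 ↦ 3·5 + 3|_5 = 18 ⇒ 17

ω·3 + 3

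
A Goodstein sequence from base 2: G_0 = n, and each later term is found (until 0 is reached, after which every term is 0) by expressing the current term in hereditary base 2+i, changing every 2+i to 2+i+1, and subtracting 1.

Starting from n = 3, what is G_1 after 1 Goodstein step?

3

base 2: 3 = 2 + 1; at 3: 3 + 1 = 4; next = 3
base 3: 3 = 3; at 4: 4 = 4; next = 3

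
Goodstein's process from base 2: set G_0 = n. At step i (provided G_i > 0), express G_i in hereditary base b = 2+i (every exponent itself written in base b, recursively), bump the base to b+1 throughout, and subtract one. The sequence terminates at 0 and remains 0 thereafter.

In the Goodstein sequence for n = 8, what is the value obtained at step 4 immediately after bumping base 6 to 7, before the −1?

base 2: 8 = 2^(2 + 1); at 3: 3^(3 + 1) = 81; next = 80
base 3: 80 = 2·3^3 + 2·3^2 + 2·3 + 2; at 4: 2·4^4 + 2·4^2 + 2·4 + 2 = 554; next = 553
base 4: 553 = 2·4^4 + 2·4^2 + 2·4 + 1; at 5: 2·5^5 + 2·5^2 + 2·5 + 1 = 6311; next = 6310
base 5: 6310 = 2·5^5 + 2·5^2 + 2·5; at 6: 2·6^6 + 2·6^2 + 2·6 = 93396; next = 93395
base 6: 93395 = 2·6^6 + 2·6^2 + 6 + 5; at 7: 2·7^7 + 2·7^2 + 7 + 5 = 1647196; next = 1647195

1647196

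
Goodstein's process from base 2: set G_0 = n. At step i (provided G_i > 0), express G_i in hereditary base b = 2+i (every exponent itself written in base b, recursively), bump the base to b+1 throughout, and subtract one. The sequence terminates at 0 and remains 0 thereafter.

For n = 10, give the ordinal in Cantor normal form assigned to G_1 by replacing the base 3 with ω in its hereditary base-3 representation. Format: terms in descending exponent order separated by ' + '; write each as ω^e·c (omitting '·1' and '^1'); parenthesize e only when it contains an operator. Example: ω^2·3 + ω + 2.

ω^(ω + 1) + 2

10 —HB2→ 2^(2 + 1) + 2 —bump→ 3^(3 + 1) + 3 = 84 —(−1)→ 83
83 —HB3→ 3^(3 + 1) + 2 —bump→ 4^(4 + 1) + 2 = 1026 —(−1)→ 1025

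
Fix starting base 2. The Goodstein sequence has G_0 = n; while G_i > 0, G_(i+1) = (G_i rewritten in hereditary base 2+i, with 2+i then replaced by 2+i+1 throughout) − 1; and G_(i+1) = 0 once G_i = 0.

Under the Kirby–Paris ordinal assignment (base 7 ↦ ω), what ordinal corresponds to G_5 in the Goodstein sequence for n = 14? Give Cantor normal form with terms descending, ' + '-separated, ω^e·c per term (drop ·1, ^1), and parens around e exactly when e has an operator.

ω^(ω + 1) + ω^5·5 + ω^4·5 + ω^3·5 + ω^2·5 + ω·5 + 4

G_0=14  [base 2] 2^(2 + 1) + 2^2 + 2  →[2↦3]→  3^(3 + 1) + 3^3 + 3 = 111  −1 ⇒ G_1=110
G_1=110  [base 3] 3^(3 + 1) + 3^3 + 2  →[3↦4]→  4^(4 + 1) + 4^4 + 2 = 1282  −1 ⇒ G_2=1281
G_2=1281  [base 4] 4^(4 + 1) + 4^4 + 1  →[4↦5]→  5^(5 + 1) + 5^5 + 1 = 18751  −1 ⇒ G_3=18750
G_3=18750  [base 5] 5^(5 + 1) + 5^5  →[5↦6]→  6^(6 + 1) + 6^6 = 326592  −1 ⇒ G_4=326591
G_4=326591  [base 6] 6^(6 + 1) + 5·6^5 + 5·6^4 + 5·6^3 + 5·6^2 + 5·6 + 5  →[6↦7]→  7^(7 + 1) + 5·7^5 + 5·7^4 + 5·7^3 + 5·7^2 + 5·7 + 5 = 5862841  −1 ⇒ G_5=5862840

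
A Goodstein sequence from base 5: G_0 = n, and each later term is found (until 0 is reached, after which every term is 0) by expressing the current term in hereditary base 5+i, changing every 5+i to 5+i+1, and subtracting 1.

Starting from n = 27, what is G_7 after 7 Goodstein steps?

step 0: 27 = 5^2 + 2; sub 6 for 5: 6^2 + 2; = 38; G_1 = 38−1 = 37
step 1: 37 = 6^2 + 1; sub 7 for 6: 7^2 + 1; = 50; G_2 = 50−1 = 49
step 2: 49 = 7^2; sub 8 for 7: 8^2; = 64; G_3 = 64−1 = 63
step 3: 63 = 7·8 + 7; sub 9 for 8: 7·9 + 7; = 70; G_4 = 70−1 = 69
step 4: 69 = 7·9 + 6; sub 10 for 9: 7·10 + 6; = 76; G_5 = 76−1 = 75
step 5: 75 = 7·10 + 5; sub 11 for 10: 7·11 + 5; = 82; G_6 = 82−1 = 81
step 6: 81 = 7·11 + 4; sub 12 for 11: 7·12 + 4; = 88; G_7 = 88−1 = 87
step 7: 87 = 7·12 + 3; sub 13 for 12: 7·13 + 3; = 94; G_8 = 94−1 = 93

87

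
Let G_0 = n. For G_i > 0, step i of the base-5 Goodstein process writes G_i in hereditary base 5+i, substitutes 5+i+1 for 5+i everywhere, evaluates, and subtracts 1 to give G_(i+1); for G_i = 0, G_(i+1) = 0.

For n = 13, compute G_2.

15

(0) 13|_5 = 2·5 + 3 ↦ 2·6 + 3|_6 = 15 ⇒ 14
(1) 14|_6 = 2·6 + 2 ↦ 2·7 + 2|_7 = 16 ⇒ 15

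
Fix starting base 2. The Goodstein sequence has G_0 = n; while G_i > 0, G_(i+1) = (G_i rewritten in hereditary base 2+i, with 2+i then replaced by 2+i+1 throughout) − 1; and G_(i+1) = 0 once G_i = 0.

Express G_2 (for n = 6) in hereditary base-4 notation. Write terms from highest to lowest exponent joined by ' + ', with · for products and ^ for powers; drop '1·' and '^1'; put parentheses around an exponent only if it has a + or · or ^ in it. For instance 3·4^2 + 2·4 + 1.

6 —HB2→ 2^2 + 2 —bump→ 3^3 + 3 = 30 —(−1)→ 29
29 —HB3→ 3^3 + 2 —bump→ 4^4 + 2 = 258 —(−1)→ 257

4^4 + 1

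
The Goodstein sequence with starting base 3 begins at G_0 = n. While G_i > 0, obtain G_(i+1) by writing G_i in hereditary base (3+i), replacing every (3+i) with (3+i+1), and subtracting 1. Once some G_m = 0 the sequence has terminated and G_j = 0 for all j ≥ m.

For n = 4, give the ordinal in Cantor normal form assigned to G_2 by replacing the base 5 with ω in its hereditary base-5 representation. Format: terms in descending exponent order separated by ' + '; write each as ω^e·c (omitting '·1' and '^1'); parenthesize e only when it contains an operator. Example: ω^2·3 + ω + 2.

4

i=0: 4 = 3 + 1 (b=3); 3→4: 4 + 1 = 5; 5−1 = 4
i=1: 4 = 4 (b=4); 4→5: 5 = 5; 5−1 = 4
i=2: 4 = 4 (b=5); 5→6: 4 = 4; 4−1 = 3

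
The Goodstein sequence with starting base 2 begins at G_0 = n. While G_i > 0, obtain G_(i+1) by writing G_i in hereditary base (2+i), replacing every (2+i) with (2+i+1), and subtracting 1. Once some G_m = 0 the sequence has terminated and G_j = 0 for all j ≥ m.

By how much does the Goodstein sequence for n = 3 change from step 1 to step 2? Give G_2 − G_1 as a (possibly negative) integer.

step 0: 3 = 2 + 1; sub 3 for 2: 3 + 1; = 4; G_1 = 4−1 = 3
step 1: 3 = 3; sub 4 for 3: 4; = 4; G_2 = 4−1 = 3

0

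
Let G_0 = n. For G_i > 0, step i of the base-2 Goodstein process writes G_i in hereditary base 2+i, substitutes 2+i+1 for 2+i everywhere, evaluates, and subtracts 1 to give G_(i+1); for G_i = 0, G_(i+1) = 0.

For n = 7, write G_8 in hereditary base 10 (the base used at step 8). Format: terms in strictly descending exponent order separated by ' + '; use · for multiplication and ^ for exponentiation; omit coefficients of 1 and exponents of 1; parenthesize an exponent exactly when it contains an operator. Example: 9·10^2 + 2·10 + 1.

7·10^7 + 7·10^6 + 7·10^5 + 7·10^4 + 7·10^3 + 7·10^2 + 7·10 + 5

[0] 7 ≡ 2^2 + 2 + 1 (base 2). Lift 3: 31. −1: 30.
[1] 30 ≡ 3^3 + 3 (base 3). Lift 4: 260. −1: 259.
[2] 259 ≡ 4^4 + 3 (base 4). Lift 5: 3128. −1: 3127.
[3] 3127 ≡ 5^5 + 2 (base 5). Lift 6: 46658. −1: 46657.
[4] 46657 ≡ 6^6 + 1 (base 6). Lift 7: 823544. −1: 823543.
[5] 823543 ≡ 7^7 (base 7). Lift 8: 16777216. −1: 16777215.
[6] 16777215 ≡ 7·8^7 + 7·8^6 + 7·8^5 + 7·8^4 + 7·8^3 + 7·8^2 + 7·8 + 7 (base 8). Lift 9: 37665880. −1: 37665879.
[7] 37665879 ≡ 7·9^7 + 7·9^6 + 7·9^5 + 7·9^4 + 7·9^3 + 7·9^2 + 7·9 + 6 (base 9). Lift 10: 77777776. −1: 77777775.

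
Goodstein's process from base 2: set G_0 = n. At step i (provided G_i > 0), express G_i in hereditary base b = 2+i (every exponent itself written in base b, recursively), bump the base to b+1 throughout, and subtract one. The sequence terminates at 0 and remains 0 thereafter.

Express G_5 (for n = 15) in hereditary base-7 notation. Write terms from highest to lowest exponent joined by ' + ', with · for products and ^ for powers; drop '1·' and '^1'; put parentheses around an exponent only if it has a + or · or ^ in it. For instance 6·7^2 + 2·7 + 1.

7^(7 + 1) + 7^7

base 2: 15 = 2^(2 + 1) + 2^2 + 2 + 1; at 3: 3^(3 + 1) + 3^3 + 3 + 1 = 112; next = 111
base 3: 111 = 3^(3 + 1) + 3^3 + 3; at 4: 4^(4 + 1) + 4^4 + 4 = 1284; next = 1283
base 4: 1283 = 4^(4 + 1) + 4^4 + 3; at 5: 5^(5 + 1) + 5^5 + 3 = 18753; next = 18752
base 5: 18752 = 5^(5 + 1) + 5^5 + 2; at 6: 6^(6 + 1) + 6^6 + 2 = 326594; next = 326593
base 6: 326593 = 6^(6 + 1) + 6^6 + 1; at 7: 7^(7 + 1) + 7^7 + 1 = 6588345; next = 6588344
base 7: 6588344 = 7^(7 + 1) + 7^7; at 8: 8^(8 + 1) + 8^8 = 150994944; next = 150994943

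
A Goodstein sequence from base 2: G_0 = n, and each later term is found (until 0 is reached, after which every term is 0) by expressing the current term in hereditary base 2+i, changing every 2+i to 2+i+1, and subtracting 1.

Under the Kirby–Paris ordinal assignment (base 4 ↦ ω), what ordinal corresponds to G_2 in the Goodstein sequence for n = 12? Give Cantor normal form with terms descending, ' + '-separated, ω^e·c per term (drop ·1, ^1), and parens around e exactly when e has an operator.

[0] 12 ≡ 2^(2 + 1) + 2^2 (base 2). Lift 3: 108. −1: 107.
[1] 107 ≡ 3^(3 + 1) + 2·3^2 + 2·3 + 2 (base 3). Lift 4: 1066. −1: 1065.
[2] 1065 ≡ 4^(4 + 1) + 2·4^2 + 2·4 + 1 (base 4). Lift 5: 15686. −1: 15685.

ω^(ω + 1) + ω^2·2 + ω·2 + 1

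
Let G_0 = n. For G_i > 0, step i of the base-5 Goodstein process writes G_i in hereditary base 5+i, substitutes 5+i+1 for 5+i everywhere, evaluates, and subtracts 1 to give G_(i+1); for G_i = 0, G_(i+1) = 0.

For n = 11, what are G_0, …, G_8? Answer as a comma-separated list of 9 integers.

11 —HB5→ 2·5 + 1 —bump→ 2·6 + 1 = 13 —(−1)→ 12
12 —HB6→ 2·6 —bump→ 2·7 = 14 —(−1)→ 13
13 —HB7→ 7 + 6 —bump→ 8 + 6 = 14 —(−1)→ 13
13 —HB8→ 8 + 5 —bump→ 9 + 5 = 14 —(−1)→ 13
13 —HB9→ 9 + 4 —bump→ 10 + 4 = 14 —(−1)→ 13
13 —HB10→ 10 + 3 —bump→ 11 + 3 = 14 —(−1)→ 13
13 —HB11→ 11 + 2 —bump→ 12 + 2 = 14 —(−1)→ 13
13 —HB12→ 12 + 1 —bump→ 13 + 1 = 14 —(−1)→ 13

11, 12, 13, 13, 13, 13, 13, 13, 13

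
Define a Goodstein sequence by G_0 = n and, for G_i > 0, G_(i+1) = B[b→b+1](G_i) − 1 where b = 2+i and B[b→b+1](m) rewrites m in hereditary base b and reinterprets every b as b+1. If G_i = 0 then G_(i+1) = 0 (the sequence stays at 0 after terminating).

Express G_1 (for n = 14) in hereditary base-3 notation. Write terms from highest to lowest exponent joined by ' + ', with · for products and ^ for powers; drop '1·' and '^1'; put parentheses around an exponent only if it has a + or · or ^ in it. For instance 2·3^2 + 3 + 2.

3^(3 + 1) + 3^3 + 2

(0) 14|_2 = 2^(2 + 1) + 2^2 + 2 ↦ 3^(3 + 1) + 3^3 + 3|_3 = 111 ⇒ 110
(1) 110|_3 = 3^(3 + 1) + 3^3 + 2 ↦ 4^(4 + 1) + 4^4 + 2|_4 = 1282 ⇒ 1281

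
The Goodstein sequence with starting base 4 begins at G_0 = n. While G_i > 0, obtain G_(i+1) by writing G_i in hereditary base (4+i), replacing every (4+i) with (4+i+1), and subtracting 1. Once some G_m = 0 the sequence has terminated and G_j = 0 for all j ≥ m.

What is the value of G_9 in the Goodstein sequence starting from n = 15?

base 4: 15 = 3·4 + 3; at 5: 3·5 + 3 = 18; next = 17
base 5: 17 = 3·5 + 2; at 6: 3·6 + 2 = 20; next = 19
base 6: 19 = 3·6 + 1; at 7: 3·7 + 1 = 22; next = 21
base 7: 21 = 3·7; at 8: 3·8 = 24; next = 23
base 8: 23 = 2·8 + 7; at 9: 2·9 + 7 = 25; next = 24
base 9: 24 = 2·9 + 6; at 10: 2·10 + 6 = 26; next = 25
base 10: 25 = 2·10 + 5; at 11: 2·11 + 5 = 27; next = 26
base 11: 26 = 2·11 + 4; at 12: 2·12 + 4 = 28; next = 27
base 12: 27 = 2·12 + 3; at 13: 2·13 + 3 = 29; next = 28

28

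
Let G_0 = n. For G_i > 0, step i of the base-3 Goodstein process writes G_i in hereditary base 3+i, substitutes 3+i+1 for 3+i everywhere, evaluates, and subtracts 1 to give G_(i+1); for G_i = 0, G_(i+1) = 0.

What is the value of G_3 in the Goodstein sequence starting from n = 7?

(0) 7|_3 = 2·3 + 1 ↦ 2·4 + 1|_4 = 9 ⇒ 8
(1) 8|_4 = 2·4 ↦ 2·5|_5 = 10 ⇒ 9
(2) 9|_5 = 5 + 4 ↦ 6 + 4|_6 = 10 ⇒ 9
(3) 9|_6 = 6 + 3 ↦ 7 + 3|_7 = 10 ⇒ 9

9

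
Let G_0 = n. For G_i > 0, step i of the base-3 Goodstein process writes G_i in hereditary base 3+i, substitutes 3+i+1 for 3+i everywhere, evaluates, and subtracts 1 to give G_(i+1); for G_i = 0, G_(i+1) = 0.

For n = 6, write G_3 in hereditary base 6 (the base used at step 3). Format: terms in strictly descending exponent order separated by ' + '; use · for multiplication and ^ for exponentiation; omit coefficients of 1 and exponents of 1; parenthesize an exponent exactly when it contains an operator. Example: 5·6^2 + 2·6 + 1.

6 + 1

(0) 6|_3 = 2·3 ↦ 2·4|_4 = 8 ⇒ 7
(1) 7|_4 = 4 + 3 ↦ 5 + 3|_5 = 8 ⇒ 7
(2) 7|_5 = 5 + 2 ↦ 6 + 2|_6 = 8 ⇒ 7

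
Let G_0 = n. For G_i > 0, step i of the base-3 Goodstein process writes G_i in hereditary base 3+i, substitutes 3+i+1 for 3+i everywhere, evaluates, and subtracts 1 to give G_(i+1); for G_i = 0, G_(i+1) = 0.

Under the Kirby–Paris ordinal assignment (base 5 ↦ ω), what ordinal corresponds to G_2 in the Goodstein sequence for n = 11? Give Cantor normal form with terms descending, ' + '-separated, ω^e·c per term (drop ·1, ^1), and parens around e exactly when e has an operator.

G_0=11  [base 3] 3^2 + 2  →[3↦4]→  4^2 + 2 = 18  −1 ⇒ G_1=17
G_1=17  [base 4] 4^2 + 1  →[4↦5]→  5^2 + 1 = 26  −1 ⇒ G_2=25

ω^2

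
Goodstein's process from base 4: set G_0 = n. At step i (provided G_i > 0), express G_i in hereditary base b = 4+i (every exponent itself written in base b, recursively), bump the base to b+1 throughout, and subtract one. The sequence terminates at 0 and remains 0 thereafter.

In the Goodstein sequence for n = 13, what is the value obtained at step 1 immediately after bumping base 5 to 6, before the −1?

18

step 0: 13 = 3·4 + 1; sub 5 for 4: 3·5 + 1; = 16; G_1 = 16−1 = 15
step 1: 15 = 3·5; sub 6 for 5: 3·6; = 18; G_2 = 18−1 = 17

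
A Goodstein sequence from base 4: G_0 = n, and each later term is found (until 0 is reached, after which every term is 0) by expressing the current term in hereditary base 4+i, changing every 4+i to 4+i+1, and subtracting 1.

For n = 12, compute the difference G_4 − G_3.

1

base 4: 12 = 3·4; at 5: 3·5 = 15; next = 14
base 5: 14 = 2·5 + 4; at 6: 2·6 + 4 = 16; next = 15
base 6: 15 = 2·6 + 3; at 7: 2·7 + 3 = 17; next = 16
base 7: 16 = 2·7 + 2; at 8: 2·8 + 2 = 18; next = 17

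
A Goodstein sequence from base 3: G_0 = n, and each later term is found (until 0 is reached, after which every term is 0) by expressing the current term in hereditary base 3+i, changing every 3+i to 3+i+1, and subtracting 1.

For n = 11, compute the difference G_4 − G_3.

base 3: 11 = 3^2 + 2; at 4: 4^2 + 2 = 18; next = 17
base 4: 17 = 4^2 + 1; at 5: 5^2 + 1 = 26; next = 25
base 5: 25 = 5^2; at 6: 6^2 = 36; next = 35
base 6: 35 = 5·6 + 5; at 7: 5·7 + 5 = 40; next = 39

4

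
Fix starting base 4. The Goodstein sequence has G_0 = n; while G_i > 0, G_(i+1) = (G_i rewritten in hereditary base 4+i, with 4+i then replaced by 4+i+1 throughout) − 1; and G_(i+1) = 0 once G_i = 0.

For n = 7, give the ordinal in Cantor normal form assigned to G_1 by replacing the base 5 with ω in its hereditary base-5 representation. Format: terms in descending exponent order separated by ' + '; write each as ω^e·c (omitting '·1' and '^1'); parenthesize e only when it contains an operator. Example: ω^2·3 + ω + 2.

[0] 7 ≡ 4 + 3 (base 4). Lift 5: 8. −1: 7.
[1] 7 ≡ 5 + 2 (base 5). Lift 6: 8. −1: 7.

ω + 2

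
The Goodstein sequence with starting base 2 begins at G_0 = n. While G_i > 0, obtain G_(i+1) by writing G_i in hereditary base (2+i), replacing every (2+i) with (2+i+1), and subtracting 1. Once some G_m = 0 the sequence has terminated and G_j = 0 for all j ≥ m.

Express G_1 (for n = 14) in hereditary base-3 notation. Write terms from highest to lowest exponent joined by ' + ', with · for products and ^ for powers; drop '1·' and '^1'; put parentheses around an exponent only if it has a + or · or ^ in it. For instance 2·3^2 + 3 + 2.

3^(3 + 1) + 3^3 + 2

[0] 14 ≡ 2^(2 + 1) + 2^2 + 2 (base 2). Lift 3: 111. −1: 110.
[1] 110 ≡ 3^(3 + 1) + 3^3 + 2 (base 3). Lift 4: 1282. −1: 1281.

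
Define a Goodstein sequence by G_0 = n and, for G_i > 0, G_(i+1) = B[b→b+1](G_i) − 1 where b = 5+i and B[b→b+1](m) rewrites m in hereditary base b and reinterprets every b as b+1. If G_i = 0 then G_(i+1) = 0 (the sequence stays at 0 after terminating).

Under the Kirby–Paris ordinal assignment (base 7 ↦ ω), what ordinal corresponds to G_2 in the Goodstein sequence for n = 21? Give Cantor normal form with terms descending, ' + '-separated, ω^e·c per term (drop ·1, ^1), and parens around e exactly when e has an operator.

step 0: 21 = 4·5 + 1; sub 6 for 5: 4·6 + 1; = 25; G_1 = 25−1 = 24
step 1: 24 = 4·6; sub 7 for 6: 4·7; = 28; G_2 = 28−1 = 27

ω·3 + 6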